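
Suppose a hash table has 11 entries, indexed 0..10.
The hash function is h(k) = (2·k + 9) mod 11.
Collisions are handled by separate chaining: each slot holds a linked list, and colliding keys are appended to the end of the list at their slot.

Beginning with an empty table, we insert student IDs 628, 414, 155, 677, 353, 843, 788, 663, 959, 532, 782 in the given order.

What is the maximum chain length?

4

628 → bucket 0
414 → bucket 1
155 → bucket 0 (collision)
677 → bucket 10
353 → bucket 0 (collision)
843 → bucket 1 (collision)
788 → bucket 1 (collision)
663 → bucket 4
959 → bucket 2
532 → bucket 6
782 → bucket 0 (collision)
Final buckets:
0: 628 -> 155 -> 353 -> 782
1: 414 -> 843 -> 788
2: 959
3: -
4: 663
5: -
6: 532
7: -
8: -
9: -
10: 677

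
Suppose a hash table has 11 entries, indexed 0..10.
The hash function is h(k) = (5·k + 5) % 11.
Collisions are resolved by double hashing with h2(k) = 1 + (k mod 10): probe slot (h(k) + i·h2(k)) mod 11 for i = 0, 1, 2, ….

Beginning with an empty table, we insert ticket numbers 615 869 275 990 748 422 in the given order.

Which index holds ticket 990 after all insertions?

7

Insert 615: h=0, slot 0 empty → index 0.
Insert 869: h=5, slot 5 empty → index 5.
Insert 275: h=5, h2=6, slots 5,0 occupied → index 6.
Insert 990: h=5, h2=1, slots 5,6 occupied → index 7.
Insert 748: h=5, h2=9, slot 5 occupied → index 3.
Insert 422: h=3, h2=3, slots 3,6 occupied → index 9.
Table: [615, -, -, 748, -, 869, 275, 990, -, 422, -]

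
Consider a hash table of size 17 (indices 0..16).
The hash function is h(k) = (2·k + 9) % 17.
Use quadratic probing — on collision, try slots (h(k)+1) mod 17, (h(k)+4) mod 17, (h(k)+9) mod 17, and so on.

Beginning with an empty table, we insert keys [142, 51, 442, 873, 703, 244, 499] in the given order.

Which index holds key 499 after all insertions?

3

142: h=4 -> slot 4
51: h=9 -> slot 9
442: h=9, probe 9,10 -> slot 10
873: h=4, probe 4,5 -> slot 5
703: h=4, probe 4,5,8 -> slot 8
244: h=4, probe 4,5,8,13 -> slot 13
499: h=4, probe 4,5,8,13,3 -> slot 3
Table: [-, -, -, 499, 142, 873, -, -, 703, 51, 442, -, -, 244, -, -, -]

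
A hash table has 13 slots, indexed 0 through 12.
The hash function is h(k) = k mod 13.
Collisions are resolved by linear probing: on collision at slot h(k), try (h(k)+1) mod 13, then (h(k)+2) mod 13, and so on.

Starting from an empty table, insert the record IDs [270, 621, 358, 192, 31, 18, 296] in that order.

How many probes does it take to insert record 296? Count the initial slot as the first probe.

4

Insert 270: h=10, slot 10 empty => index 10.
Insert 621: h=10, slot 10 occupied => index 11.
Insert 358: h=7, slot 7 empty => index 7.
Insert 192: h=10, slots 10,11 occupied => index 12.
Insert 31: h=5, slot 5 empty => index 5.
Insert 18: h=5, slot 5 occupied => index 6.
Insert 296: h=10, slots 10,11,12 occupied => index 0.
Table: [296, ∅, ∅, ∅, ∅, 31, 18, 358, ∅, ∅, 270, 621, 192]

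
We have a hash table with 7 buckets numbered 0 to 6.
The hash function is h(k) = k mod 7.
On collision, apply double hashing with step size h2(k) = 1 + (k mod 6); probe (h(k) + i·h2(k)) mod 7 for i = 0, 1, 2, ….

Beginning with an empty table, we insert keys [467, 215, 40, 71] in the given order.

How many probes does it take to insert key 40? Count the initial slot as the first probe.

2

467 hashes to 5; slot 5 is free -> place at 5.
215 hashes to 5, h2=6; 5 taken -> place at 4.
40 hashes to 5, h2=5; 5 taken -> place at 3.
71 hashes to 1; slot 1 is free -> place at 1.
Table: [., 71, ., 40, 215, 467, .]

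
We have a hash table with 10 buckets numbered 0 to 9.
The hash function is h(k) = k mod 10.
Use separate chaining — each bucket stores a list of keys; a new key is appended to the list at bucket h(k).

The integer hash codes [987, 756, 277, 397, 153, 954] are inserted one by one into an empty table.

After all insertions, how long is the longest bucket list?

3

Insert 987: h=7, bucket 7 empty → new chain.
Insert 756: h=6, bucket 6 empty → new chain.
Insert 277: h=7, bucket 7 nonempty → append to chain.
Insert 397: h=7, bucket 7 nonempty → append to chain.
Insert 153: h=3, bucket 3 empty → new chain.
Insert 954: h=4, bucket 4 empty → new chain.
Final buckets:
0: -
1: -
2: -
3: 153
4: 954
5: -
6: 756
7: 987 -> 277 -> 397
8: -
9: -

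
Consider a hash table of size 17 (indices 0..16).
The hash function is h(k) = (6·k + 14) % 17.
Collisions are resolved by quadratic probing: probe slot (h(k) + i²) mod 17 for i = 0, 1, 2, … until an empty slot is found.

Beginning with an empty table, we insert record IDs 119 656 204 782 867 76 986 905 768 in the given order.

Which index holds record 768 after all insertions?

16

119: h=14 => slot 14
656: h=6 => slot 6
204: h=14, probe 14,15 => slot 15
782: h=14, probe 14,15,1 => slot 1
867: h=14, probe 14,15,1,6,13 => slot 13
76: h=11 => slot 11
986: h=14, probe 14,15,1,6,13,5 => slot 5
905: h=4 => slot 4
768: h=15, probe 15,16 => slot 16
Table: [—, 782, —, —, 905, 986, 656, —, —, —, —, 76, —, 867, 119, 204, 768]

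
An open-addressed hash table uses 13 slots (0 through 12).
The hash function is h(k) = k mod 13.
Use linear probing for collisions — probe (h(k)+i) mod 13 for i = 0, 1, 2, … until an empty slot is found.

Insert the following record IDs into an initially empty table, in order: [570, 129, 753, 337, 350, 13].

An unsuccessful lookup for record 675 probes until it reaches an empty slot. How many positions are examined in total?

570 hashes to 11; slot 11 is free → place at 11.
129 hashes to 12; slot 12 is free → place at 12.
753 hashes to 12; 12 taken → place at 0.
337 hashes to 12; 12,0 taken → place at 1.
350 hashes to 12; 12,0,1 taken → place at 2.
13 hashes to 0; 0,1,2 taken → place at 3.
Table: [753, 337, 350, 13, ∅, ∅, ∅, ∅, ∅, ∅, ∅, 570, 129]
Lookup 675: h=12, probe 12,0,1,2,3,4 → slot 4 empty, not found.

6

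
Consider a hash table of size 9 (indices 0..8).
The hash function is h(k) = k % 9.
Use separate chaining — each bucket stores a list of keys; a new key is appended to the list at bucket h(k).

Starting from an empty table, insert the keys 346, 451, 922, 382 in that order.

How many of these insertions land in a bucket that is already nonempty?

2

346 → bucket 4
451 → bucket 1
922 → bucket 4 (collision)
382 → bucket 4 (collision)
Final buckets:
0: —
1: 451
2: —
3: —
4: 346 -> 922 -> 382
5: —
6: —
7: —
8: —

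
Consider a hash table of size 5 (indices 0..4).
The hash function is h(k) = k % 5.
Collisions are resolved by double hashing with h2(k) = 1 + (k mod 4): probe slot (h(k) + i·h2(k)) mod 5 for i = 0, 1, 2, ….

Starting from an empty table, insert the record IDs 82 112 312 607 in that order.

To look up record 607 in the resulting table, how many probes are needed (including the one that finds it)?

2

82: h=2 => slot 2
112: h=2, h2=1, probe 2,3 => slot 3
312: h=2, h2=1, probe 2,3,4 => slot 4
607: h=2, h2=4, probe 2,1 => slot 1
Table: [_, 607, 82, 112, 312]
Lookup 607: h=2, h2=4, probe 2,1 → found at 1.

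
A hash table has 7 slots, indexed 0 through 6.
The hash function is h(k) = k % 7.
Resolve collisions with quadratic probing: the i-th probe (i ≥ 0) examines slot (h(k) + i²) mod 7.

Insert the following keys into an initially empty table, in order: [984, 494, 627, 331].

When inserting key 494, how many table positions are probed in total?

984: h=4 => slot 4
494: h=4, probe 4,5 => slot 5
627: h=4, probe 4,5,1 => slot 1
331: h=2 => slot 2
Table: [∅, 627, 331, ∅, 984, 494, ∅]

2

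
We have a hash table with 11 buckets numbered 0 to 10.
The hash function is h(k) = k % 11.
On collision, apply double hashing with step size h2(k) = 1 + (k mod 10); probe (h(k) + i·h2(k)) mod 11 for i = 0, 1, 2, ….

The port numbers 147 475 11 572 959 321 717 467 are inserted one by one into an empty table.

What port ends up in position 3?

572

147 hashes to 4; slot 4 is free -> place at 4.
475 hashes to 2; slot 2 is free -> place at 2.
11 hashes to 0; slot 0 is free -> place at 0.
572 hashes to 0, h2=3; 0 taken -> place at 3.
959 hashes to 2, h2=10; 2 taken -> place at 1.
321 hashes to 2, h2=2; 2,4 taken -> place at 6.
717 hashes to 2, h2=8; 2 taken -> place at 10.
467 hashes to 5; slot 5 is free -> place at 5.
Table: [11, 959, 475, 572, 147, 467, 321, ∅, ∅, ∅, 717]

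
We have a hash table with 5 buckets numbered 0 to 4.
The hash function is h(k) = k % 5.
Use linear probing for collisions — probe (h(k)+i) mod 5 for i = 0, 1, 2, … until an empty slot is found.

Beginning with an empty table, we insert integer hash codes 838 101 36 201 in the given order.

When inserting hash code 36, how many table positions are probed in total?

838: h=3 → slot 3
101: h=1 → slot 1
36: h=1, probe 1,2 → slot 2
201: h=1, probe 1,2,3,4 → slot 4
Table: [-, 101, 36, 838, 201]

2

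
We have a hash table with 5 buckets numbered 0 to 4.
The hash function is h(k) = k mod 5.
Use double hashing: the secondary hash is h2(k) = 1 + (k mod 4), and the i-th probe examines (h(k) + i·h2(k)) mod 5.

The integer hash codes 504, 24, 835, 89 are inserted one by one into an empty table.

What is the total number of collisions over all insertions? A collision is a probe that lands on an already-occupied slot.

504: h=4 => slot 4
24: h=4, h2=1, probe 4,0 => slot 0
835: h=0, h2=4, probe 0,4,3 => slot 3
89: h=4, h2=2, probe 4,1 => slot 1
Table: [24, 89, —, 835, 504]

4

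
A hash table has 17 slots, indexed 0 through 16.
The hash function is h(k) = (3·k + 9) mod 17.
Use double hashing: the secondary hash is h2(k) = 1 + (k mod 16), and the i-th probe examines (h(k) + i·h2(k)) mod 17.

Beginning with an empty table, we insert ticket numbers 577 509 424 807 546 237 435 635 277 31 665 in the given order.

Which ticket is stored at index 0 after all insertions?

Insert 577: h=6, slot 6 empty -> index 6.
Insert 509: h=6, h2=14, slot 6 occupied -> index 3.
Insert 424: h=6, h2=9, slot 6 occupied -> index 15.
Insert 807: h=16, slot 16 empty -> index 16.
Insert 546: h=15, h2=3, slot 15 occupied -> index 1.
Insert 237: h=6, h2=14, slots 6,3 occupied -> index 0.
Insert 435: h=5, slot 5 empty -> index 5.
Insert 635: h=10, slot 10 empty -> index 10.
Insert 277: h=7, slot 7 empty -> index 7.
Insert 31: h=0, h2=16, slots 0,16,15 occupied -> index 14.
Insert 665: h=15, h2=10, slot 15 occupied -> index 8.
Table: [237, 546, ∅, 509, ∅, 435, 577, 277, 665, ∅, 635, ∅, ∅, ∅, 31, 424, 807]

237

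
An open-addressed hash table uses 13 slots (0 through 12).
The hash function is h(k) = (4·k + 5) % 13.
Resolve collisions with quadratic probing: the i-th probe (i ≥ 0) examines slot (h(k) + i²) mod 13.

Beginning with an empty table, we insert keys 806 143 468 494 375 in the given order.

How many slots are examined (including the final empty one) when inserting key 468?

3

806: h=5 → slot 5
143: h=5, probe 5,6 → slot 6
468: h=5, probe 5,6,9 → slot 9
494: h=5, probe 5,6,9,1 → slot 1
375: h=10 → slot 10
Table: [_, 494, _, _, _, 806, 143, _, _, 468, 375, _, _]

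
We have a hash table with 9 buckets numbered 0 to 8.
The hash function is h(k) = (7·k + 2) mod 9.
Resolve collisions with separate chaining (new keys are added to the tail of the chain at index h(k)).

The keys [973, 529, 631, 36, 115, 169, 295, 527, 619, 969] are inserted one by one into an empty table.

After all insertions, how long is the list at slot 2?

1

Insert 973: h=0, bucket 0 empty → new chain.
Insert 529: h=6, bucket 6 empty → new chain.
Insert 631: h=0, bucket 0 nonempty → append to chain.
Insert 36: h=2, bucket 2 empty → new chain.
Insert 115: h=6, bucket 6 nonempty → append to chain.
Insert 169: h=6, bucket 6 nonempty → append to chain.
Insert 295: h=6, bucket 6 nonempty → append to chain.
Insert 527: h=1, bucket 1 empty → new chain.
Insert 619: h=6, bucket 6 nonempty → append to chain.
Insert 969: h=8, bucket 8 empty → new chain.
Final buckets:
0: 973 -> 631
1: 527
2: 36
3: —
4: —
5: —
6: 529 -> 115 -> 169 -> 295 -> 619
7: —
8: 969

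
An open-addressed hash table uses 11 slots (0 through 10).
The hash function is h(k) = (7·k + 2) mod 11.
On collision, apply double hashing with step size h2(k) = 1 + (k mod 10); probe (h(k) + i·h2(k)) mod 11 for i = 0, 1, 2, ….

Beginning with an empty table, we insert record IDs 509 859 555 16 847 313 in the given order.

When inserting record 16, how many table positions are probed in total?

509 hashes to 1; slot 1 is free -> place at 1.
859 hashes to 9; slot 9 is free -> place at 9.
555 hashes to 4; slot 4 is free -> place at 4.
16 hashes to 4, h2=7; 4 taken -> place at 0.
847 hashes to 2; slot 2 is free -> place at 2.
313 hashes to 4, h2=4; 4 taken -> place at 8.
Table: [16, 509, 847, ., 555, ., ., ., 313, 859, .]

2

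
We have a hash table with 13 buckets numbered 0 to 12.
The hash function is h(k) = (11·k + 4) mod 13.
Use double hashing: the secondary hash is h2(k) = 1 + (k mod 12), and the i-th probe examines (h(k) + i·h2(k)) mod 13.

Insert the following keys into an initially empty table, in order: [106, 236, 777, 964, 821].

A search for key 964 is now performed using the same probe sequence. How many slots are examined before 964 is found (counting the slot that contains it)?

2

106: h=0 -> slot 0
236: h=0, h2=9, probe 0,9 -> slot 9
777: h=10 -> slot 10
964: h=0, h2=5, probe 0,5 -> slot 5
821: h=0, h2=6, probe 0,6 -> slot 6
Table: [106, —, —, —, —, 964, 821, —, —, 236, 777, —, —]
Lookup 964: h=0, h2=5, probe 0,5 → found at 5.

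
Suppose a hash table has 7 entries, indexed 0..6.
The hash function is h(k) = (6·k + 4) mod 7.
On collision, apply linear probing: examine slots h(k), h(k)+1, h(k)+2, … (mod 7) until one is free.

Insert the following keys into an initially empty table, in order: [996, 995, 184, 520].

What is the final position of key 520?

5

996 hashes to 2; slot 2 is free => place at 2.
995 hashes to 3; slot 3 is free => place at 3.
184 hashes to 2; 2,3 taken => place at 4.
520 hashes to 2; 2,3,4 taken => place at 5.
Table: [_, _, 996, 995, 184, 520, _]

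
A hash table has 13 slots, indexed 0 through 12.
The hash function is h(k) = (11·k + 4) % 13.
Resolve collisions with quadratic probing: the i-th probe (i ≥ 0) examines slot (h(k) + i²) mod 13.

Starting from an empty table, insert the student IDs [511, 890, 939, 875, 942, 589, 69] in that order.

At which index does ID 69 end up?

12

Insert 511: h=9, slot 9 empty → index 9.
Insert 890: h=5, slot 5 empty → index 5.
Insert 939: h=11, slot 11 empty → index 11.
Insert 875: h=9, slot 9 occupied → index 10.
Insert 942: h=5, slot 5 occupied → index 6.
Insert 589: h=9, slots 9,10 occupied → index 0.
Insert 69: h=9, slots 9,10,0,5 occupied → index 12.
Table: [589, ., ., ., ., 890, 942, ., ., 511, 875, 939, 69]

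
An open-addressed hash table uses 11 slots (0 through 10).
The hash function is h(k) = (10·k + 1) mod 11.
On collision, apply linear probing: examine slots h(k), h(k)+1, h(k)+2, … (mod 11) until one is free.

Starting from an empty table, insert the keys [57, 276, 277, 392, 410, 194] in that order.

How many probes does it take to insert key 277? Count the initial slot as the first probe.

3

57: h=10 → slot 10
276: h=0 → slot 0
277: h=10, probe 10,0,1 → slot 1
392: h=5 → slot 5
410: h=9 → slot 9
194: h=5, probe 5,6 → slot 6
Table: [276, 277, ∅, ∅, ∅, 392, 194, ∅, ∅, 410, 57]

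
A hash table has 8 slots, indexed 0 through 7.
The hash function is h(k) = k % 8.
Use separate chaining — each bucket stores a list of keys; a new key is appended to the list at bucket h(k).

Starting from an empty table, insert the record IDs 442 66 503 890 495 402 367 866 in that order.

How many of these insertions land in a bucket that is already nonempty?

6

Insert 442: h=2, bucket 2 empty → new chain.
Insert 66: h=2, bucket 2 nonempty → append to chain.
Insert 503: h=7, bucket 7 empty → new chain.
Insert 890: h=2, bucket 2 nonempty → append to chain.
Insert 495: h=7, bucket 7 nonempty → append to chain.
Insert 402: h=2, bucket 2 nonempty → append to chain.
Insert 367: h=7, bucket 7 nonempty → append to chain.
Insert 866: h=2, bucket 2 nonempty → append to chain.
Final buckets:
0: —
1: —
2: 442 -> 66 -> 890 -> 402 -> 866
3: —
4: —
5: —
6: —
7: 503 -> 495 -> 367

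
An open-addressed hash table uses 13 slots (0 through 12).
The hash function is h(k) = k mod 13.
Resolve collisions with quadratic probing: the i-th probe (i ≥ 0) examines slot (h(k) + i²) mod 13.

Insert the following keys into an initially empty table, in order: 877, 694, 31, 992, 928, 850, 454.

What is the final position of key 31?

9

Insert 877: h=6, slot 6 empty → index 6.
Insert 694: h=5, slot 5 empty → index 5.
Insert 31: h=5, slots 5,6 occupied → index 9.
Insert 992: h=4, slot 4 empty → index 4.
Insert 928: h=5, slots 5,6,9 occupied → index 1.
Insert 850: h=5, slots 5,6,9,1 occupied → index 8.
Insert 454: h=12, slot 12 empty → index 12.
Table: [∅, 928, ∅, ∅, 992, 694, 877, ∅, 850, 31, ∅, ∅, 454]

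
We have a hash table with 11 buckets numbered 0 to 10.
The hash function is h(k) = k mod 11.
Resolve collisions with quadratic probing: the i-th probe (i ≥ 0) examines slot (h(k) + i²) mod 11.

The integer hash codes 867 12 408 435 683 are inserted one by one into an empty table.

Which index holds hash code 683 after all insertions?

Insert 867: h=9, slot 9 empty → index 9.
Insert 12: h=1, slot 1 empty → index 1.
Insert 408: h=1, slot 1 occupied → index 2.
Insert 435: h=6, slot 6 empty → index 6.
Insert 683: h=1, slots 1,2 occupied → index 5.
Table: [-, 12, 408, -, -, 683, 435, -, -, 867, -]

5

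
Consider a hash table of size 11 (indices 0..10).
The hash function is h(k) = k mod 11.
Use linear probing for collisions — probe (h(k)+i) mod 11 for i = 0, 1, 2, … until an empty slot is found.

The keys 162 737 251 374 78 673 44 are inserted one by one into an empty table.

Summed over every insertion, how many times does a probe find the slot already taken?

162: h=8 → slot 8
737: h=0 → slot 0
251: h=9 → slot 9
374: h=0, probe 0,1 → slot 1
78: h=1, probe 1,2 → slot 2
673: h=2, probe 2,3 → slot 3
44: h=0, probe 0,1,2,3,4 → slot 4
Table: [737, 374, 78, 673, 44, ., ., ., 162, 251, .]

7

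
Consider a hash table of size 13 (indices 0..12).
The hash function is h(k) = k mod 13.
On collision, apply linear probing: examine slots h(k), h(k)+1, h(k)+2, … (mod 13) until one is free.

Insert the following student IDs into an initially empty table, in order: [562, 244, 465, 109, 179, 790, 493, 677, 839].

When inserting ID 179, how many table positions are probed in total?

3

562: h=3 → slot 3
244: h=10 → slot 10
465: h=10, probe 10,11 → slot 11
109: h=5 → slot 5
179: h=10, probe 10,11,12 → slot 12
790: h=10, probe 10,11,12,0 → slot 0
493: h=12, probe 12,0,1 → slot 1
677: h=1, probe 1,2 → slot 2
839: h=7 → slot 7
Table: [790, 493, 677, 562, —, 109, —, 839, —, —, 244, 465, 179]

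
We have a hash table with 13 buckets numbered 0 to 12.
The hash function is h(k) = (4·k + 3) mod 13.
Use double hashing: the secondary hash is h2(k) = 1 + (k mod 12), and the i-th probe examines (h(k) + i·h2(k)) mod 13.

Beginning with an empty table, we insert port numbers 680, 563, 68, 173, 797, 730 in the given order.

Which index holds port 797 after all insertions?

Insert 680: h=6, slot 6 empty => index 6.
Insert 563: h=6, h2=12, slot 6 occupied => index 5.
Insert 68: h=2, slot 2 empty => index 2.
Insert 173: h=6, h2=6, slot 6 occupied => index 12.
Insert 797: h=6, h2=6, slots 6,12,5 occupied => index 11.
Insert 730: h=11, h2=11, slot 11 occupied => index 9.
Table: [., ., 68, ., ., 563, 680, ., ., 730, ., 797, 173]

11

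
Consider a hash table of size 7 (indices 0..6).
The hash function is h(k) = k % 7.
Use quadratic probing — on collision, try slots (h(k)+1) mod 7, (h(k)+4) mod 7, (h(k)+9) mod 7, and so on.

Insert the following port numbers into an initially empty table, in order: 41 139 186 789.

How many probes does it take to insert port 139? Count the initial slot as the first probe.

2

41 hashes to 6; slot 6 is free → place at 6.
139 hashes to 6; 6 taken → place at 0.
186 hashes to 4; slot 4 is free → place at 4.
789 hashes to 5; slot 5 is free → place at 5.
Table: [139, _, _, _, 186, 789, 41]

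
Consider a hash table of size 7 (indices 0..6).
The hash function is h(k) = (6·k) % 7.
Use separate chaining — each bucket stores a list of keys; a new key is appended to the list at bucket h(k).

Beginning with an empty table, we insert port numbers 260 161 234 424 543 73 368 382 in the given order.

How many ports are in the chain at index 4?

260 -> bucket 6
161 -> bucket 0
234 -> bucket 4
424 -> bucket 3
543 -> bucket 3 (collision)
73 -> bucket 4 (collision)
368 -> bucket 3 (collision)
382 -> bucket 3 (collision)
Final buckets:
0: 161
1: ∅
2: ∅
3: 424 -> 543 -> 368 -> 382
4: 234 -> 73
5: ∅
6: 260

2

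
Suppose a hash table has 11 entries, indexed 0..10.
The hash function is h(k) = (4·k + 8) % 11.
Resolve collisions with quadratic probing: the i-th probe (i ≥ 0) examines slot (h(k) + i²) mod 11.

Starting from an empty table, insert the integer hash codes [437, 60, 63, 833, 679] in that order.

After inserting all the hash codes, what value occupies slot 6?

437 hashes to 7; slot 7 is free => place at 7.
60 hashes to 6; slot 6 is free => place at 6.
63 hashes to 7; 7 taken => place at 8.
833 hashes to 7; 7,8 taken => place at 0.
679 hashes to 7; 7,8,0 taken => place at 5.
Table: [833, ∅, ∅, ∅, ∅, 679, 60, 437, 63, ∅, ∅]

60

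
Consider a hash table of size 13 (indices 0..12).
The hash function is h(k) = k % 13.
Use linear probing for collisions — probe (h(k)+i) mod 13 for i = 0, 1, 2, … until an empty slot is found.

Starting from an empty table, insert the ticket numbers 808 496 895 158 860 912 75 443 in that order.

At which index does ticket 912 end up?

Insert 808: h=2, slot 2 empty → index 2.
Insert 496: h=2, slot 2 occupied → index 3.
Insert 895: h=11, slot 11 empty → index 11.
Insert 158: h=2, slots 2,3 occupied → index 4.
Insert 860: h=2, slots 2,3,4 occupied → index 5.
Insert 912: h=2, slots 2,3,4,5 occupied → index 6.
Insert 75: h=10, slot 10 empty → index 10.
Insert 443: h=1, slot 1 empty → index 1.
Table: [—, 443, 808, 496, 158, 860, 912, —, —, —, 75, 895, —]

6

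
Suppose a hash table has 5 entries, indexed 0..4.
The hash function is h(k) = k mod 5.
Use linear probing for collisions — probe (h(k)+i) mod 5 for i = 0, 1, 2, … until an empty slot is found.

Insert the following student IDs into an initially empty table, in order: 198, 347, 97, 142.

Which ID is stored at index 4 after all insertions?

198: h=3 -> slot 3
347: h=2 -> slot 2
97: h=2, probe 2,3,4 -> slot 4
142: h=2, probe 2,3,4,0 -> slot 0
Table: [142, -, 347, 198, 97]

97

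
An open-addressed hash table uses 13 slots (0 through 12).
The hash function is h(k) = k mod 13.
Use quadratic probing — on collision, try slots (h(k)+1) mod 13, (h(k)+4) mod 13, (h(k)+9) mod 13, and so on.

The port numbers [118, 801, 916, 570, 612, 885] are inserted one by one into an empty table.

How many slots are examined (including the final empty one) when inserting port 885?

Insert 118: h=1, slot 1 empty → index 1.
Insert 801: h=8, slot 8 empty → index 8.
Insert 916: h=6, slot 6 empty → index 6.
Insert 570: h=11, slot 11 empty → index 11.
Insert 612: h=1, slot 1 occupied → index 2.
Insert 885: h=1, slots 1,2 occupied → index 5.
Table: [., 118, 612, ., ., 885, 916, ., 801, ., ., 570, .]

3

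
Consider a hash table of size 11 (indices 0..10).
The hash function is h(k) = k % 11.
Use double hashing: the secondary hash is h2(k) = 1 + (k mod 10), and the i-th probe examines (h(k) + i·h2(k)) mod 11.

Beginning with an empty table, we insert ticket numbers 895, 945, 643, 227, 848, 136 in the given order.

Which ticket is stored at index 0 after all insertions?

895 hashes to 4; slot 4 is free -> place at 4.
945 hashes to 10; slot 10 is free -> place at 10.
643 hashes to 5; slot 5 is free -> place at 5.
227 hashes to 7; slot 7 is free -> place at 7.
848 hashes to 1; slot 1 is free -> place at 1.
136 hashes to 4, h2=7; 4 taken -> place at 0.
Table: [136, 848, ., ., 895, 643, ., 227, ., ., 945]

136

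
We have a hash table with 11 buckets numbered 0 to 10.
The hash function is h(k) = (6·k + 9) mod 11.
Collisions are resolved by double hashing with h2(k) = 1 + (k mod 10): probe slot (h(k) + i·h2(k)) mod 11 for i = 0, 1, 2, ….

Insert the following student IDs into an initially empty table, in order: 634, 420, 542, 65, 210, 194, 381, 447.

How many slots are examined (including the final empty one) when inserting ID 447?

5

634: h=7 => slot 7
420: h=10 => slot 10
542: h=5 => slot 5
65: h=3 => slot 3
210: h=4 => slot 4
194: h=7, h2=5, probe 7,1 => slot 1
381: h=7, h2=2, probe 7,9 => slot 9
447: h=7, h2=8, probe 7,4,1,9,6 => slot 6
Table: [∅, 194, ∅, 65, 210, 542, 447, 634, ∅, 381, 420]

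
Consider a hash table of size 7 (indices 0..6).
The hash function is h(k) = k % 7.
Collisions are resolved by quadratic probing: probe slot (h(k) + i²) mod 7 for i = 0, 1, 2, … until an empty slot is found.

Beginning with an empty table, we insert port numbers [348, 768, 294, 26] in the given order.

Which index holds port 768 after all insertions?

Insert 348: h=5, slot 5 empty → index 5.
Insert 768: h=5, slot 5 occupied → index 6.
Insert 294: h=0, slot 0 empty → index 0.
Insert 26: h=5, slots 5,6 occupied → index 2.
Table: [294, _, 26, _, _, 348, 768]

6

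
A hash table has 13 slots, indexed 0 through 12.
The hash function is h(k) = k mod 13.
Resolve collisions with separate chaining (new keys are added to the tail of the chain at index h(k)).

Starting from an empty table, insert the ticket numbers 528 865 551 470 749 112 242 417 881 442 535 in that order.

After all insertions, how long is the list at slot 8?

528 → bucket 8
865 → bucket 7
551 → bucket 5
470 → bucket 2
749 → bucket 8 (collision)
112 → bucket 8 (collision)
242 → bucket 8 (collision)
417 → bucket 1
881 → bucket 10
442 → bucket 0
535 → bucket 2 (collision)
Final buckets:
0: 442
1: 417
2: 470 -> 535
3: -
4: -
5: 551
6: -
7: 865
8: 528 -> 749 -> 112 -> 242
9: -
10: 881
11: -
12: -

4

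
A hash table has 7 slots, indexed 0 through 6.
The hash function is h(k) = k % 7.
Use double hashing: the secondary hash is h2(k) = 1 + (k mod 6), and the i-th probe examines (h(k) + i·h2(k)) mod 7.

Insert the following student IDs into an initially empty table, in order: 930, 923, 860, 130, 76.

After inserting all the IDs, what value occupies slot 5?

930: h=6 => slot 6
923: h=6, h2=6, probe 6,5 => slot 5
860: h=6, h2=3, probe 6,2 => slot 2
130: h=4 => slot 4
76: h=6, h2=5, probe 6,4,2,0 => slot 0
Table: [76, _, 860, _, 130, 923, 930]

923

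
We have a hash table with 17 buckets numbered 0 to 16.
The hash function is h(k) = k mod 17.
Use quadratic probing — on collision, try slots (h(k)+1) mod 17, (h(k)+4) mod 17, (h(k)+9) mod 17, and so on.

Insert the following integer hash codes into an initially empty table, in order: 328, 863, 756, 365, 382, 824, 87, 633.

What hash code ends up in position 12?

382

328: h=5 -> slot 5
863: h=13 -> slot 13
756: h=8 -> slot 8
365: h=8, probe 8,9 -> slot 9
382: h=8, probe 8,9,12 -> slot 12
824: h=8, probe 8,9,12,0 -> slot 0
87: h=2 -> slot 2
633: h=4 -> slot 4
Table: [824, _, 87, _, 633, 328, _, _, 756, 365, _, _, 382, 863, _, _, _]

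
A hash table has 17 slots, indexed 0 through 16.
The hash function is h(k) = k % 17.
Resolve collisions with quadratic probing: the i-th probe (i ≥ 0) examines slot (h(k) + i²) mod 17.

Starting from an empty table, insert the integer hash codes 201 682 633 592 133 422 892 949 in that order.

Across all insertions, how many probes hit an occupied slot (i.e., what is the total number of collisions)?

10

Insert 201: h=14, slot 14 empty → index 14.
Insert 682: h=2, slot 2 empty → index 2.
Insert 633: h=4, slot 4 empty → index 4.
Insert 592: h=14, slot 14 occupied → index 15.
Insert 133: h=14, slots 14,15 occupied → index 1.
Insert 422: h=14, slots 14,15,1 occupied → index 6.
Insert 892: h=8, slot 8 empty → index 8.
Insert 949: h=14, slots 14,15,1,6 occupied → index 13.
Table: [_, 133, 682, _, 633, _, 422, _, 892, _, _, _, _, 949, 201, 592, _]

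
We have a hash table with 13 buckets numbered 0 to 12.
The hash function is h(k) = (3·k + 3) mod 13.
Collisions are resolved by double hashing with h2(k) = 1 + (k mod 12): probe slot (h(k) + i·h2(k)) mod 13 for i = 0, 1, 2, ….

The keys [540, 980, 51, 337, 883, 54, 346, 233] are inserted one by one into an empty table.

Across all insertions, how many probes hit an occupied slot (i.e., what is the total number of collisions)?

3

Insert 540: h=11, slot 11 empty -> index 11.
Insert 980: h=5, slot 5 empty -> index 5.
Insert 51: h=0, slot 0 empty -> index 0.
Insert 337: h=0, h2=2, slot 0 occupied -> index 2.
Insert 883: h=0, h2=8, slot 0 occupied -> index 8.
Insert 54: h=9, slot 9 empty -> index 9.
Insert 346: h=1, slot 1 empty -> index 1.
Insert 233: h=0, h2=6, slot 0 occupied -> index 6.
Table: [51, 346, 337, _, _, 980, 233, _, 883, 54, _, 540, _]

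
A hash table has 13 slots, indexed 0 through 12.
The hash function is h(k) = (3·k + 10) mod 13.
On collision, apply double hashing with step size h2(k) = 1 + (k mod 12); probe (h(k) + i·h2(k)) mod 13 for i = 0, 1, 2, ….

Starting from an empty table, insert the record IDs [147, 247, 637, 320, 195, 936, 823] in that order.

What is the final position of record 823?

4

147: h=9 -> slot 9
247: h=10 -> slot 10
637: h=10, h2=2, probe 10,12 -> slot 12
320: h=8 -> slot 8
195: h=10, h2=4, probe 10,1 -> slot 1
936: h=10, h2=1, probe 10,11 -> slot 11
823: h=9, h2=8, probe 9,4 -> slot 4
Table: [-, 195, -, -, 823, -, -, -, 320, 147, 247, 936, 637]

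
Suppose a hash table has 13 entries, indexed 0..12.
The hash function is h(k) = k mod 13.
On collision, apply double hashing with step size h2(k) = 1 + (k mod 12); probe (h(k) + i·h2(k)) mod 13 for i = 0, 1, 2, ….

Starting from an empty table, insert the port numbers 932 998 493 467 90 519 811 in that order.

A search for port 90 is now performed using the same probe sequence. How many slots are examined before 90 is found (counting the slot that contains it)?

932 hashes to 9; slot 9 is free -> place at 9.
998 hashes to 10; slot 10 is free -> place at 10.
493 hashes to 12; slot 12 is free -> place at 12.
467 hashes to 12, h2=12; 12 taken -> place at 11.
90 hashes to 12, h2=7; 12 taken -> place at 6.
519 hashes to 12, h2=4; 12 taken -> place at 3.
811 hashes to 5; slot 5 is free -> place at 5.
Table: [-, -, -, 519, -, 811, 90, -, -, 932, 998, 467, 493]
Lookup 90: h=12, h2=7, probe 12,6 → found at 6.

2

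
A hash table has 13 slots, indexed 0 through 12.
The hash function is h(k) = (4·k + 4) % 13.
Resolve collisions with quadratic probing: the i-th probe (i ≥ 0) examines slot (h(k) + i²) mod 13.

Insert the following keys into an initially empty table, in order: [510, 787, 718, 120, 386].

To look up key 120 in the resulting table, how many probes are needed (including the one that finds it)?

3

Insert 510: h=3, slot 3 empty => index 3.
Insert 787: h=6, slot 6 empty => index 6.
Insert 718: h=3, slot 3 occupied => index 4.
Insert 120: h=3, slots 3,4 occupied => index 7.
Insert 386: h=1, slot 1 empty => index 1.
Table: [_, 386, _, 510, 718, _, 787, 120, _, _, _, _, _]
Lookup 120: h=3, probe 3,4,7 → found at 7.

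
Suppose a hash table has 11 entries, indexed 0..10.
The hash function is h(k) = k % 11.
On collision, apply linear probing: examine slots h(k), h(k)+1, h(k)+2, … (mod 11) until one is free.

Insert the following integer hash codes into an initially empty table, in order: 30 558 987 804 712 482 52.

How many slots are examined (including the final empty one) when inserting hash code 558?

2

Insert 30: h=8, slot 8 empty -> index 8.
Insert 558: h=8, slot 8 occupied -> index 9.
Insert 987: h=8, slots 8,9 occupied -> index 10.
Insert 804: h=1, slot 1 empty -> index 1.
Insert 712: h=8, slots 8,9,10 occupied -> index 0.
Insert 482: h=9, slots 9,10,0,1 occupied -> index 2.
Insert 52: h=8, slots 8,9,10,0,1,2 occupied -> index 3.
Table: [712, 804, 482, 52, —, —, —, —, 30, 558, 987]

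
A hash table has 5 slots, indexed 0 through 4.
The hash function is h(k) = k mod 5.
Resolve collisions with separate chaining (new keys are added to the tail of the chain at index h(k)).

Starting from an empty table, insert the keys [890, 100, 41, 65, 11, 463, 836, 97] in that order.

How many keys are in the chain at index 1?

Insert 890: h=0, bucket 0 empty → new chain.
Insert 100: h=0, bucket 0 nonempty → append to chain.
Insert 41: h=1, bucket 1 empty → new chain.
Insert 65: h=0, bucket 0 nonempty → append to chain.
Insert 11: h=1, bucket 1 nonempty → append to chain.
Insert 463: h=3, bucket 3 empty → new chain.
Insert 836: h=1, bucket 1 nonempty → append to chain.
Insert 97: h=2, bucket 2 empty → new chain.
Final buckets:
0: 890 -> 100 -> 65
1: 41 -> 11 -> 836
2: 97
3: 463
4: —

3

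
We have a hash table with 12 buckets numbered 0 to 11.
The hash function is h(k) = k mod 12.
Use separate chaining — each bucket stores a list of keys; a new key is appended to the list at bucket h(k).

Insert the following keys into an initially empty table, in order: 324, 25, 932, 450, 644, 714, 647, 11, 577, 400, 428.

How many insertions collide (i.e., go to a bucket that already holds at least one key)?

324 → bucket 0
25 → bucket 1
932 → bucket 8
450 → bucket 6
644 → bucket 8 (collision)
714 → bucket 6 (collision)
647 → bucket 11
11 → bucket 11 (collision)
577 → bucket 1 (collision)
400 → bucket 4
428 → bucket 8 (collision)
Final buckets:
0: 324
1: 25 -> 577
2: _
3: _
4: 400
5: _
6: 450 -> 714
7: _
8: 932 -> 644 -> 428
9: _
10: _
11: 647 -> 11

5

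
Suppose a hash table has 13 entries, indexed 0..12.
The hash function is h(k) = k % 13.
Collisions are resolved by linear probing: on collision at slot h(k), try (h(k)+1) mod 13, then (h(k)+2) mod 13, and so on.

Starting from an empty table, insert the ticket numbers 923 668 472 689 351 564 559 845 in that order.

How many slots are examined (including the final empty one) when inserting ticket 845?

Insert 923: h=0, slot 0 empty → index 0.
Insert 668: h=5, slot 5 empty → index 5.
Insert 472: h=4, slot 4 empty → index 4.
Insert 689: h=0, slot 0 occupied → index 1.
Insert 351: h=0, slots 0,1 occupied → index 2.
Insert 564: h=5, slot 5 occupied → index 6.
Insert 559: h=0, slots 0,1,2 occupied → index 3.
Insert 845: h=0, slots 0,1,2,3,4,5,6 occupied → index 7.
Table: [923, 689, 351, 559, 472, 668, 564, 845, ., ., ., ., .]

8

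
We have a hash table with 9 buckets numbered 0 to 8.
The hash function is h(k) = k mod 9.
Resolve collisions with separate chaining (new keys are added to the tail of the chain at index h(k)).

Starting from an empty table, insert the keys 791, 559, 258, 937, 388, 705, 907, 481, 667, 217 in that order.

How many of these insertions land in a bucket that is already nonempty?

791 → bucket 8
559 → bucket 1
258 → bucket 6
937 → bucket 1 (collision)
388 → bucket 1 (collision)
705 → bucket 3
907 → bucket 7
481 → bucket 4
667 → bucket 1 (collision)
217 → bucket 1 (collision)
Final buckets:
0: -
1: 559 -> 937 -> 388 -> 667 -> 217
2: -
3: 705
4: 481
5: -
6: 258
7: 907
8: 791

4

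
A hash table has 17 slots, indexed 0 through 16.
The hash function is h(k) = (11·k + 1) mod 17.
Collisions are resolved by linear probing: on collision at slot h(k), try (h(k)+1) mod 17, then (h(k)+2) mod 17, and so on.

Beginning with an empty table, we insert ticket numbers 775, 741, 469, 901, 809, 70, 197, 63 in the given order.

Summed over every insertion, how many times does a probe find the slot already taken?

775 hashes to 9; slot 9 is free → place at 9.
741 hashes to 9; 9 taken → place at 10.
469 hashes to 9; 9,10 taken → place at 11.
901 hashes to 1; slot 1 is free → place at 1.
809 hashes to 9; 9,10,11 taken → place at 12.
70 hashes to 6; slot 6 is free → place at 6.
197 hashes to 9; 9,10,11,12 taken → place at 13.
63 hashes to 14; slot 14 is free → place at 14.
Table: [_, 901, _, _, _, _, 70, _, _, 775, 741, 469, 809, 197, 63, _, _]

10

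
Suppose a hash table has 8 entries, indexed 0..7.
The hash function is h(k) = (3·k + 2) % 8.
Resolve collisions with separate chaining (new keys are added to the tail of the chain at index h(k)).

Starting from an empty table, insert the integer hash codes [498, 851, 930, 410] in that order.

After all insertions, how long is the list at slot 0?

3

498 -> bucket 0
851 -> bucket 3
930 -> bucket 0 (collision)
410 -> bucket 0 (collision)
Final buckets:
0: 498 -> 930 -> 410
1: —
2: —
3: 851
4: —
5: —
6: —
7: —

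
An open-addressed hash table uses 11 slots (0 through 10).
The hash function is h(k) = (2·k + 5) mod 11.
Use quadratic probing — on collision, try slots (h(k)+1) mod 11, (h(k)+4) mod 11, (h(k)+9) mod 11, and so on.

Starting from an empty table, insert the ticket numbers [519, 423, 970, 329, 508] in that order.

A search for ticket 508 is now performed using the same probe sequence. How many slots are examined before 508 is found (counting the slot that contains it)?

3

Insert 519: h=9, slot 9 empty → index 9.
Insert 423: h=4, slot 4 empty → index 4.
Insert 970: h=9, slot 9 occupied → index 10.
Insert 329: h=3, slot 3 empty → index 3.
Insert 508: h=9, slots 9,10 occupied → index 2.
Table: [_, _, 508, 329, 423, _, _, _, _, 519, 970]
Lookup 508: h=9, probe 9,10,2 → found at 2.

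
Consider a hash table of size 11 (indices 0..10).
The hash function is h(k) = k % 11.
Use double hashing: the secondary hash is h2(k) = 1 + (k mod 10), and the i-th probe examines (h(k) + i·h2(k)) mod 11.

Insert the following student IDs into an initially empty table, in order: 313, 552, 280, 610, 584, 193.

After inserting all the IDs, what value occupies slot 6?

280

313 hashes to 5; slot 5 is free → place at 5.
552 hashes to 2; slot 2 is free → place at 2.
280 hashes to 5, h2=1; 5 taken → place at 6.
610 hashes to 5, h2=1; 5,6 taken → place at 7.
584 hashes to 1; slot 1 is free → place at 1.
193 hashes to 6, h2=4; 6 taken → place at 10.
Table: [—, 584, 552, —, —, 313, 280, 610, —, —, 193]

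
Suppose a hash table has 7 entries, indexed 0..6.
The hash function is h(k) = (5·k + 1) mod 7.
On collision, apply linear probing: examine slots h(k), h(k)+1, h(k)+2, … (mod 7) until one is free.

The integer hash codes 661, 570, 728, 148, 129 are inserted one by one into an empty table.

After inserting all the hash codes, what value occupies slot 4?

Insert 661: h=2, slot 2 empty => index 2.
Insert 570: h=2, slot 2 occupied => index 3.
Insert 728: h=1, slot 1 empty => index 1.
Insert 148: h=6, slot 6 empty => index 6.
Insert 129: h=2, slots 2,3 occupied => index 4.
Table: [-, 728, 661, 570, 129, -, 148]

129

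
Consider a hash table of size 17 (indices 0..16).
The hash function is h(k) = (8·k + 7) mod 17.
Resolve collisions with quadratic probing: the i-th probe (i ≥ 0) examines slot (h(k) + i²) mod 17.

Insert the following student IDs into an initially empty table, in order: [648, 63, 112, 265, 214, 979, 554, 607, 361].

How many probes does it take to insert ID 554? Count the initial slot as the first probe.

7

Insert 648: h=6, slot 6 empty => index 6.
Insert 63: h=1, slot 1 empty => index 1.
Insert 112: h=2, slot 2 empty => index 2.
Insert 265: h=2, slot 2 occupied => index 3.
Insert 214: h=2, slots 2,3,6 occupied => index 11.
Insert 979: h=2, slots 2,3,6,11,1 occupied => index 10.
Insert 554: h=2, slots 2,3,6,11,1,10 occupied => index 4.
Insert 607: h=1, slots 1,2 occupied => index 5.
Insert 361: h=5, slots 5,6 occupied => index 9.
Table: [., 63, 112, 265, 554, 607, 648, ., ., 361, 979, 214, ., ., ., ., .]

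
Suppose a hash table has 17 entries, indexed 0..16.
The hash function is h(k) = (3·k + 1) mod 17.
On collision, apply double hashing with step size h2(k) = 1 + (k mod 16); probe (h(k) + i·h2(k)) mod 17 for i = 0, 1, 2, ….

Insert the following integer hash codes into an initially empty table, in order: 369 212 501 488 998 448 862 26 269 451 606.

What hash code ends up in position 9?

Insert 369: h=3, slot 3 empty => index 3.
Insert 212: h=8, slot 8 empty => index 8.
Insert 501: h=8, h2=6, slot 8 occupied => index 14.
Insert 488: h=3, h2=9, slot 3 occupied => index 12.
Insert 998: h=3, h2=7, slot 3 occupied => index 10.
Insert 448: h=2, slot 2 empty => index 2.
Insert 862: h=3, h2=15, slot 3 occupied => index 1.
Insert 26: h=11, slot 11 empty => index 11.
Insert 269: h=9, slot 9 empty => index 9.
Insert 451: h=11, h2=4, slot 11 occupied => index 15.
Insert 606: h=0, slot 0 empty => index 0.
Table: [606, 862, 448, 369, ∅, ∅, ∅, ∅, 212, 269, 998, 26, 488, ∅, 501, 451, ∅]

269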